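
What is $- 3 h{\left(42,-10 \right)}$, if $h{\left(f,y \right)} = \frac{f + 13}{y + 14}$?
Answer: $- \frac{165}{4} \approx -41.25$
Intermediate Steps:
$h{\left(f,y \right)} = \frac{13 + f}{14 + y}$
$- 3 h{\left(42,-10 \right)} = - 3 \frac{13 + 42}{14 - 10} = - 3 \cdot \frac{1}{4} \cdot 55 = \left(-3\right) \frac{55}{4} = - \frac{165}{4}$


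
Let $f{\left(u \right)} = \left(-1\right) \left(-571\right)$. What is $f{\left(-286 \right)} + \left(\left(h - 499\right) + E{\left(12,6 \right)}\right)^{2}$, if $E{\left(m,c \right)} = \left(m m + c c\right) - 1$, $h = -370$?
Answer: $476671$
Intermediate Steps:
$f{\left(u \right)} = 571$
$E{\left(m,c \right)} = -1 + c^{2} + m^{2}$ ($E{\left(m,c \right)} = \left(m^{2} + c^{2}\right) - 1 = \left(c^{2} + m^{2}\right) - 1 = -1 + c^{2} + m^{2}$)
$f{\left(-286 \right)} + \left(\left(h - 499\right) + E{\left(12,6 \right)}\right)^{2} = 571 + \left(\left(-370 - 499\right) + \left(-1 + 6^{2} + 12^{2}\right)\right)^{2} = 571 + \left(\left(-370 - 499\right) + \left(-1 + 36 + 144\right)\right)^{2} = 571 + \left(-869 + 179\right)^{2} = 571 + \left(-690\right)^{2} = 571 + 476100 = 476671$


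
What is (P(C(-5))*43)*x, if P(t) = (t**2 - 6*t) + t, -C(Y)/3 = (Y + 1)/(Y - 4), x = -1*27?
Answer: -9804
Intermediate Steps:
x = -27
C(Y) = -3*(1 + Y)/(-4 + Y) (C(Y) = -3*(Y + 1)/(Y - 4) = -3*(1 + Y)/(-4 + Y))
P(t) = t**2 - 5*t
(P(C(-5))*43)*x = (((3*(-1 - 1*(-5))/(-4 - 5))*(-5 + 3*(-1 - 1*(-5))/(-4 - 5)))*43)*(-27) = (((3*(-1 + 5)/(-9))*(-5 + 3*(-1 + 5)/(-9)))*43)*(-27) = (((3*(-1/9)*4)*(-5 + 3*(-1/9)*4))*43)*(-27) = (-4*(-5 - 4/3)/3*43)*(-27) = (-4/3*(-19/3)*43)*(-27) = ((76/9)*43)*(-27) = (3268/9)*(-27) = -9804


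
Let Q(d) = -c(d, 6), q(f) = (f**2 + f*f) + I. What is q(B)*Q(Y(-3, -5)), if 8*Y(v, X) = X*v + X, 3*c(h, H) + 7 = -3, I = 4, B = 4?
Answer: 120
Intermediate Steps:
c(h, H) = -10/3 (c(h, H) = -7/3 + (1/3)*(-3) = -7/3 - 1 = -10/3)
q(f) = 4 + 2*f**2 (q(f) = (f**2 + f*f) + 4 = (f**2 + f**2) + 4 = 2*f**2 + 4 = 4 + 2*f**2)
Y(v, X) = X/8 + X*v/8 (Y(v, X) = (X*v + X)/8 = (X + X*v)/8 = X/8 + X*v/8)
Q(d) = 10/3 (Q(d) = -1*(-10/3) = 10/3)
q(B)*Q(Y(-3, -5)) = (4 + 2*4**2)*(10/3) = (4 + 2*16)*(10/3) = (4 + 32)*(10/3) = 36*(10/3) = 120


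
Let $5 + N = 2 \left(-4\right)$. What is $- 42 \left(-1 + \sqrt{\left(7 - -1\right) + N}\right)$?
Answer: $42 - 42 i \sqrt{5} \approx 42.0 - 93.915 i$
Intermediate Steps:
$N = -13$ ($N = -5 + 2 \left(-4\right) = -5 - 8 = -13$)
$- 42 \left(-1 + \sqrt{\left(7 - -1\right) + N}\right) = - 42 \left(-1 + \sqrt{\left(7 - -1\right) - 13}\right) = - 42 \left(-1 + \sqrt{\left(7 + 1\right) - 13}\right) = - 42 \left(-1 + \sqrt{8 - 13}\right) = - 42 \left(-1 + \sqrt{-5}\right) = - 42 \left(-1 + i \sqrt{5}\right) = 42 - 42 i \sqrt{5}$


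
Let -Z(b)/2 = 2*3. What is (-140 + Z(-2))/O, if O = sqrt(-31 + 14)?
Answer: 152*I*sqrt(17)/17 ≈ 36.865*I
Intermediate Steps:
O = I*sqrt(17) (O = sqrt(-17) = I*sqrt(17) ≈ 4.1231*I)
Z(b) = -12 (Z(b) = -4*3 = -2*6 = -12)
(-140 + Z(-2))/O = (-140 - 12)/((I*sqrt(17))) = -(-152)*I*sqrt(17)/17 = 152*I*sqrt(17)/17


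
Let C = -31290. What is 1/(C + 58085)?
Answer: 1/26795 ≈ 3.7320e-5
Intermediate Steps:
1/(C + 58085) = 1/(-31290 + 58085) = 1/26795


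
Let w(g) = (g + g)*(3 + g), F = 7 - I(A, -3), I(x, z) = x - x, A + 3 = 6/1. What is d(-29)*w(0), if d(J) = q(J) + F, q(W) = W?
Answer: 0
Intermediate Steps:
A = 3 (A = -3 + 6/1 = -3 + 6*1 = -3 + 6 = 3)
I(x, z) = 0
F = 7 (F = 7 - 1*0 = 7 + 0 = 7)
d(J) = 7 + J (d(J) = J + 7 = 7 + J)
w(g) = 2*g*(3 + g) (w(g) = (2*g)*(3 + g) = 2*g*(3 + g))
d(-29)*w(0) = (7 - 29)*(2*0*(3 + 0)) = -44*0*3 = -22*0 = 0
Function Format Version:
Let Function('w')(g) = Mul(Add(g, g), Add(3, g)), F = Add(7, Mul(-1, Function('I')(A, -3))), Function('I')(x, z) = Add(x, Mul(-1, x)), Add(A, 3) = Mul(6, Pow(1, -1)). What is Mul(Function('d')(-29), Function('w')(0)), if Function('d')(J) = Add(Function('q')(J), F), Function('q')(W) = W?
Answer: 0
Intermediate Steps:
A = 3 (A = Add(-3, Mul(6, Pow(1, -1))) = Add(-3, Mul(6, 1)) = Add(-3, 6) = 3)
Function('I')(x, z) = 0
F = 7 (F = Add(7, Mul(-1, 0)) = Add(7, 0) = 7)
Function('d')(J) = Add(7, J) (Function('d')(J) = Add(J, 7) = Add(7, J))
Function('w')(g) = Mul(2, g, Add(3, g)) (Function('w')(g) = Mul(Mul(2, g), Add(3, g)) = Mul(2, g, Add(3, g)))
Mul(Function('d')(-29), Function('w')(0)) = Mul(Add(7, -29), Mul(2, 0, Add(3, 0))) = Mul(-22, Mul(2, 0, 3)) = Mul(-22, 0) = 0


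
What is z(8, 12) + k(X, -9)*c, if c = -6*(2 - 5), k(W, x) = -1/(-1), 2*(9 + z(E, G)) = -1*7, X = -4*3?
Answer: 11/2 ≈ 5.5000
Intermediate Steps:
X = -12
z(E, G) = -25/2 (z(E, G) = -9 + (-1*7)/2 = -9 + (½)*(-7) = -9 - 7/2 = -25/2)
k(W, x) = 1 (k(W, x) = -1*(-1) = 1)
c = 18 (c = -6*(-3) = 18)
z(8, 12) + k(X, -9)*c = -25/2 + 1*18 = -25/2 + 18 = 11/2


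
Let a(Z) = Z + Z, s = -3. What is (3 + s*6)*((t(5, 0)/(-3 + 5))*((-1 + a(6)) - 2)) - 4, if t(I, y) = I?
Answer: -683/2 ≈ -341.50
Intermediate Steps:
a(Z) = 2*Z
(3 + s*6)*((t(5, 0)/(-3 + 5))*((-1 + a(6)) - 2)) - 4 = (3 - 3*6)*((5/(-3 + 5))*((-1 + 2*6) - 2)) - 4 = (3 - 18)*((5/2)*((-1 + 12) - 2)) - 4 = -15*(½)*5*(11 - 2) - 4 = -75*9/2 - 4 = -15*45/2 - 4 = -675/2 - 4 = -683/2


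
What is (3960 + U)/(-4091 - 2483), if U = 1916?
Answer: -2938/3287 ≈ -0.89382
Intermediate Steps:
(3960 + U)/(-4091 - 2483) = (3960 + 1916)/(-4091 - 2483) = 5876/(-6574) = 5876*(-1/6574) = -2938/3287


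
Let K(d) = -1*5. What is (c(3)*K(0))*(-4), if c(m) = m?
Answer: 60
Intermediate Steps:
K(d) = -5
(c(3)*K(0))*(-4) = (3*(-5))*(-4) = -15*(-4) = 60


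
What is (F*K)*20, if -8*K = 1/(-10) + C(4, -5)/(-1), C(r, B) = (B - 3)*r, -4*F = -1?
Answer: -319/16 ≈ -19.938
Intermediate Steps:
F = ¼ (F = -¼*(-1) = ¼ ≈ 0.25000)
C(r, B) = r*(-3 + B) (C(r, B) = (-3 + B)*r = r*(-3 + B))
K = -319/80 (K = -(1/(-10) + (4*(-3 - 5))/(-1))/8 = -(1*(-⅒) + (4*(-8))*(-1))/8 = -(-⅒ - 32*(-1))/8 = -(-⅒ + 32)/8 = -⅛*319/10 = -319/80 ≈ -3.9875)
(F*K)*20 = ((¼)*(-319/80))*20 = -319/320*20 = -319/16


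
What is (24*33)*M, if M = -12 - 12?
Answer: -19008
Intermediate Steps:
M = -24
(24*33)*M = (24*33)*(-24) = 792*(-24) = -19008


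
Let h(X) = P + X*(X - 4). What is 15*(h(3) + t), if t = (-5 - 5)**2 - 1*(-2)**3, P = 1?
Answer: 1590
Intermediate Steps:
h(X) = 1 + X*(-4 + X) (h(X) = 1 + X*(X - 4) = 1 + X*(-4 + X))
t = 108 (t = (-10)**2 - 1*(-8) = 100 + 8 = 108)
15*(h(3) + t) = 15*((1 + 3**2 - 4*3) + 108) = 15*((1 + 9 - 12) + 108) = 15*(-2 + 108) = 15*106 = 1590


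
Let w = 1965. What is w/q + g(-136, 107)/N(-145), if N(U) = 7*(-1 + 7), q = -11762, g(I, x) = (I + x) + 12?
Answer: -70621/123501 ≈ -0.57183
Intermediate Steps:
g(I, x) = 12 + I + x
N(U) = 42 (N(U) = 7*6 = 42)
w/q + g(-136, 107)/N(-145) = 1965/(-11762) + (12 - 136 + 107)/42 = 1965*(-1/11762) - 17*1/42 = -1965/11762 - 17/42 = -70621/123501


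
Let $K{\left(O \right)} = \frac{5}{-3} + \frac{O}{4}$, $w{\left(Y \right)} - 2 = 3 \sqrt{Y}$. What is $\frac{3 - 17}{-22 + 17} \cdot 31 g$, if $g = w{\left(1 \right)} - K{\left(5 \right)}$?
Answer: $\frac{2821}{6} \approx 470.17$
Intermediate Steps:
$w{\left(Y \right)} = 2 + 3 \sqrt{Y}$
$K{\left(O \right)} = - \frac{5}{3} + \frac{O}{4}$ ($K{\left(O \right)} = 5 \left(- \frac{1}{3}\right) + O \frac{1}{4} = - \frac{5}{3} + \frac{O}{4}$)
$g = \frac{65}{12}$ ($g = \left(2 + 3 \sqrt{1}\right) - \left(- \frac{5}{3} + \frac{1}{4} \cdot 5\right) = \left(2 + 3 \cdot 1\right) - \left(- \frac{5}{3} + \frac{5}{4}\right) = \left(2 + 3\right) - - \frac{5}{12} = 5 + \frac{5}{12} = \frac{65}{12} \approx 5.4167$)
$\frac{3 - 17}{-22 + 17} \cdot 31 g = \frac{3 - 17}{-22 + 17} \cdot 31 \cdot \frac{65}{12} = - \frac{14}{-5} \cdot 31 \cdot \frac{65}{12} = \left(-14\right) \left(- \frac{1}{5}\right) 31 \cdot \frac{65}{12} = \frac{14}{5} \cdot 31 \cdot \frac{65}{12} = \frac{434}{5} \cdot \frac{65}{12} = \frac{2821}{6}$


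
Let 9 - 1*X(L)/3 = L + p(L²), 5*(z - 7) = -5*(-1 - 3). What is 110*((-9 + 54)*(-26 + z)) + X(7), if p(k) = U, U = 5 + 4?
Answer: -74271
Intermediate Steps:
z = 11 (z = 7 + (-5*(-1 - 3))/5 = 7 + (-5*(-4))/5 = 7 + (⅕)*20 = 7 + 4 = 11)
U = 9
p(k) = 9
X(L) = -3*L (X(L) = 27 - 3*(L + 9) = 27 - 3*(9 + L) = 27 + (-27 - 3*L) = -3*L)
110*((-9 + 54)*(-26 + z)) + X(7) = 110*((-9 + 54)*(-26 + 11)) - 3*7 = 110*(45*(-15)) - 21 = 110*(-675) - 21 = -74250 - 21 = -74271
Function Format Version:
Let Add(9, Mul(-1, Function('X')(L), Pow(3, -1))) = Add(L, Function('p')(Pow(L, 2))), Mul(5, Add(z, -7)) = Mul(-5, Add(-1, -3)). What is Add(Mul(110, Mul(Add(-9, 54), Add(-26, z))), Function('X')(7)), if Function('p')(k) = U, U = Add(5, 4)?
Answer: -74271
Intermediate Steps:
z = 11 (z = Add(7, Mul(Rational(1, 5), Mul(-5, Add(-1, -3)))) = Add(7, Mul(Rational(1, 5), Mul(-5, -4))) = Add(7, Mul(Rational(1, 5), 20)) = Add(7, 4) = 11)
U = 9
Function('p')(k) = 9
Function('X')(L) = Mul(-3, L) (Function('X')(L) = Add(27, Mul(-3, Add(L, 9))) = Add(27, Mul(-3, Add(9, L))) = Add(27, Add(-27, Mul(-3, L))) = Mul(-3, L))
Add(Mul(110, Mul(Add(-9, 54), Add(-26, z))), Function('X')(7)) = Add(Mul(110, Mul(Add(-9, 54), Add(-26, 11))), Mul(-3, 7)) = Add(Mul(110, Mul(45, -15)), -21) = Add(Mul(110, -675), -21) = Add(-74250, -21) = -74271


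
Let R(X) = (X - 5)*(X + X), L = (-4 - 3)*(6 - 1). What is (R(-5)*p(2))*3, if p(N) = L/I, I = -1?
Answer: 10500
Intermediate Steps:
L = -35 (L = -7*5 = -35)
R(X) = 2*X*(-5 + X) (R(X) = (-5 + X)*(2*X) = 2*X*(-5 + X))
p(N) = 35 (p(N) = -35/(-1) = -35*(-1) = 35)
(R(-5)*p(2))*3 = ((2*(-5)*(-5 - 5))*35)*3 = ((2*(-5)*(-10))*35)*3 = (100*35)*3 = 3500*3 = 10500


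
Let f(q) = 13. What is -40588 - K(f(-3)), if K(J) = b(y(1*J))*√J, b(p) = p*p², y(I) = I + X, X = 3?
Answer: -40588 - 4096*√13 ≈ -55356.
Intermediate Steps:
y(I) = 3 + I (y(I) = I + 3 = 3 + I)
b(p) = p³
K(J) = √J*(3 + J)³ (K(J) = (3 + 1*J)³*√J = (3 + J)³*√J = √J*(3 + J)³)
-40588 - K(f(-3)) = -40588 - √13*(3 + 13)³ = -40588 - √13*16³ = -40588 - √13*4096 = -40588 - 4096*√13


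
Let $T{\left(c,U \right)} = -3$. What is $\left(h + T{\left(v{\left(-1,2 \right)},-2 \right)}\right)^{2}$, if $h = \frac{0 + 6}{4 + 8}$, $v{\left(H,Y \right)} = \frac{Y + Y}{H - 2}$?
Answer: $\frac{25}{4} \approx 6.25$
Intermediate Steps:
$v{\left(H,Y \right)} = \frac{2 Y}{-2 + H}$
$h = \frac{1}{2}$ ($h = \frac{6}{12} = 6 \cdot \frac{1}{12} = \frac{1}{2} \approx 0.5$)
$\left(h + T{\left(v{\left(-1,2 \right)},-2 \right)}\right)^{2} = \left(\frac{1}{2} - 3\right)^{2} = \left(- \frac{5}{2}\right)^{2} = \frac{25}{4}$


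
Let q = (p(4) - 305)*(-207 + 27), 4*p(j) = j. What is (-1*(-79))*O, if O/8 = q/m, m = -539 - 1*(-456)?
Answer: -34583040/83 ≈ -4.1666e+5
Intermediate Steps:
p(j) = j/4
m = -83 (m = -539 + 456 = -83)
q = 54720 (q = ((¼)*4 - 305)*(-207 + 27) = (1 - 305)*(-180) = -304*(-180) = 54720)
O = -437760/83 (O = 8*(54720/(-83)) = 8*(54720*(-1/83)) = 8*(-54720/83) = -437760/83 ≈ -5274.2)
(-1*(-79))*O = -1*(-79)*(-437760/83) = 79*(-437760/83) = -34583040/83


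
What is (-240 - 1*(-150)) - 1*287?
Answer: -377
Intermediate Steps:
(-240 - 1*(-150)) - 1*287 = (-240 + 150) - 287 = -90 - 287 = -377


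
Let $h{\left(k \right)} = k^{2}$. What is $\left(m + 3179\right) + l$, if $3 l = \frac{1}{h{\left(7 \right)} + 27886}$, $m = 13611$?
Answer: $\frac{1407085951}{83805} \approx 16790.0$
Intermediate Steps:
$l = \frac{1}{83805}$ ($l = \frac{1}{3 \left(7^{2} + 27886\right)} = \frac{1}{3 \left(49 + 27886\right)} = \frac{1}{3 \cdot 27935} = \frac{1}{3} \cdot \frac{1}{27935} = \frac{1}{83805} \approx 1.1932 \cdot 10^{-5}$)
$\left(m + 3179\right) + l = \left(13611 + 3179\right) + \frac{1}{83805} = 16790 + \frac{1}{83805} = \frac{1407085951}{83805}$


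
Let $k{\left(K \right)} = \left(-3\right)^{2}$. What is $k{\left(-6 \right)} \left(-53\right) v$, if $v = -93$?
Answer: $44361$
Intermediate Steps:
$k{\left(K \right)} = 9$
$k{\left(-6 \right)} \left(-53\right) v = 9 \left(-53\right) \left(-93\right) = \left(-477\right) \left(-93\right) = 44361$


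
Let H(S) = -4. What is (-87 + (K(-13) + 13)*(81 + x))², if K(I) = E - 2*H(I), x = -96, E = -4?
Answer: 116964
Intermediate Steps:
K(I) = 4 (K(I) = -4 - 2*(-4) = -4 + 8 = 4)
(-87 + (K(-13) + 13)*(81 + x))² = (-87 + (4 + 13)*(81 - 96))² = (-87 + 17*(-15))² = (-87 - 255)² = (-342)² = 116964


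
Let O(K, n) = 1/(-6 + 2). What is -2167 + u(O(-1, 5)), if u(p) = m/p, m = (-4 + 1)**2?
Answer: -2203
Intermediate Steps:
O(K, n) = -1/4 (O(K, n) = 1/(-4) = -1/4)
m = 9 (m = (-3)**2 = 9)
u(p) = 9/p
-2167 + u(O(-1, 5)) = -2167 + 9/(-1/4) = -2167 + 9*(-4) = -2167 - 36 = -2203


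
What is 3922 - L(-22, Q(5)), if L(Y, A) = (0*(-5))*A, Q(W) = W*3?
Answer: 3922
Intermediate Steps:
Q(W) = 3*W
L(Y, A) = 0 (L(Y, A) = 0*A = 0)
3922 - L(-22, Q(5)) = 3922 - 1*0 = 3922 + 0 = 3922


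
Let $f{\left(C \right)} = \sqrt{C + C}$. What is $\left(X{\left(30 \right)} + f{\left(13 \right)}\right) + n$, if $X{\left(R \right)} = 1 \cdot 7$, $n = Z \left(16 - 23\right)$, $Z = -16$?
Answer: $119 + \sqrt{26} \approx 124.1$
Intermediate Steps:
$f{\left(C \right)} = \sqrt{2} \sqrt{C}$ ($f{\left(C \right)} = \sqrt{2 C} = \sqrt{2} \sqrt{C}$)
$n = 112$ ($n = - 16 \left(16 - 23\right) = \left(-16\right) \left(-7\right) = 112$)
$X{\left(R \right)} = 7$
$\left(X{\left(30 \right)} + f{\left(13 \right)}\right) + n = \left(7 + \sqrt{2} \sqrt{13}\right) + 112 = \left(7 + \sqrt{26}\right) + 112 = 119 + \sqrt{26}$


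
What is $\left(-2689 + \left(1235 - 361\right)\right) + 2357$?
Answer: $542$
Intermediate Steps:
$\left(-2689 + \left(1235 - 361\right)\right) + 2357 = \left(-2689 + 874\right) + 2357 = -1815 + 2357 = 542$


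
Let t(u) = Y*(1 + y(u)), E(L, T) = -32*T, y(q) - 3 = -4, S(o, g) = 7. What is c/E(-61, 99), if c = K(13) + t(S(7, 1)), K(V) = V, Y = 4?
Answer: -13/3168 ≈ -0.0041035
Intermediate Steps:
y(q) = -1 (y(q) = 3 - 4 = -1)
t(u) = 0 (t(u) = 4*(1 - 1) = 4*0 = 0)
c = 13 (c = 13 + 0 = 13)
c/E(-61, 99) = 13/((-32*99)) = 13/(-3168) = 13*(-1/3168) = -13/3168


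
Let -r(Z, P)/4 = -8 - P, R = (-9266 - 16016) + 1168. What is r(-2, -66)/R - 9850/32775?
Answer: -1532794/5268909 ≈ -0.29091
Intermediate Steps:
R = -24114 (R = -25282 + 1168 = -24114)
r(Z, P) = 32 + 4*P (r(Z, P) = -4*(-8 - P) = 32 + 4*P)
r(-2, -66)/R - 9850/32775 = (32 + 4*(-66))/(-24114) - 9850/32775 = (32 - 264)*(-1/24114) - 9850*1/32775 = -232*(-1/24114) - 394/1311 = 116/12057 - 394/1311 = -1532794/5268909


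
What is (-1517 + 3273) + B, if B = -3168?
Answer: -1412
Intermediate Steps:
(-1517 + 3273) + B = (-1517 + 3273) - 3168 = 1756 - 3168 = -1412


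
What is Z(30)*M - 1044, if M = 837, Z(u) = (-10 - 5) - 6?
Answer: -18621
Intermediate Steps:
Z(u) = -21 (Z(u) = -15 - 6 = -21)
Z(30)*M - 1044 = -21*837 - 1044 = -17577 - 1044 = -18621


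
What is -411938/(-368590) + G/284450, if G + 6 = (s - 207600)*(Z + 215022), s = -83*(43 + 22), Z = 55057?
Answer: -2120319824828439/10484542550 ≈ -2.0223e+5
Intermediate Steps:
s = -5395 (s = -83*65 = -5395)
G = -57525476611 (G = -6 + (-5395 - 207600)*(55057 + 215022) = -6 - 212995*270079 = -6 - 57525476605 = -57525476611)
-411938/(-368590) + G/284450 = -411938/(-368590) - 57525476611/284450 = -411938*(-1/368590) - 57525476611*1/284450 = 205969/184295 - 57525476611/284450 = -2120319824828439/10484542550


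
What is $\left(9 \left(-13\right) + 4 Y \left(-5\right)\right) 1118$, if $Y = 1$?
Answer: $-153166$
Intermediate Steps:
$\left(9 \left(-13\right) + 4 Y \left(-5\right)\right) 1118 = \left(9 \left(-13\right) + 4 \cdot 1 \left(-5\right)\right) 1118 = \left(-117 + 4 \left(-5\right)\right) 1118 = \left(-117 - 20\right) 1118 = \left(-137\right) 1118 = -153166$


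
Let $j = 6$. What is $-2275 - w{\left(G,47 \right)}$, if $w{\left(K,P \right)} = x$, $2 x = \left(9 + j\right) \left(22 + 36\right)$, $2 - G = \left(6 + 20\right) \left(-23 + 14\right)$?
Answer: $-2710$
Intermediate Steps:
$G = 236$ ($G = 2 - \left(6 + 20\right) \left(-23 + 14\right) = 2 - 26 \left(-9\right) = 2 - -234 = 2 + 234 = 236$)
$x = 435$ ($x = \frac{\left(9 + 6\right) \left(22 + 36\right)}{2} = \frac{15 \cdot 58}{2} = \frac{1}{2} \cdot 870 = 435$)
$w{\left(K,P \right)} = 435$
$-2275 - w{\left(G,47 \right)} = -2275 - 435 = -2710$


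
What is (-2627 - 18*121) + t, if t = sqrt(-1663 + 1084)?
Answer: -4805 + I*sqrt(579) ≈ -4805.0 + 24.062*I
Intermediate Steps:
t = I*sqrt(579) (t = sqrt(-579) = I*sqrt(579) ≈ 24.062*I)
(-2627 - 18*121) + t = (-2627 - 18*121) + I*sqrt(579) = (-2627 - 2178) + I*sqrt(579) = -4805 + I*sqrt(579)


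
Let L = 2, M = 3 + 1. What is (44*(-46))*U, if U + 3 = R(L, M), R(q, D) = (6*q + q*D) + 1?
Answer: -36432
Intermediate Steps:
M = 4
R(q, D) = 1 + 6*q + D*q (R(q, D) = (6*q + D*q) + 1 = 1 + 6*q + D*q)
U = 18 (U = -3 + (1 + 6*2 + 4*2) = -3 + (1 + 12 + 8) = -3 + 21 = 18)
(44*(-46))*U = (44*(-46))*18 = -2024*18 = -36432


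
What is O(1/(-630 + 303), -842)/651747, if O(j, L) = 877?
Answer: 877/651747 ≈ 0.0013456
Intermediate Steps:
O(1/(-630 + 303), -842)/651747 = 877/651747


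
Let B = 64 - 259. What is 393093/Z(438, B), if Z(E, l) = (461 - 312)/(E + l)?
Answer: 95521599/149 ≈ 6.4108e+5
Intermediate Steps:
B = -195
Z(E, l) = 149/(E + l)
393093/Z(438, B) = 393093/((149/(438 - 195))) = 393093/((149/243)) = 393093/((149*(1/243))) = 393093/(149/243) = 393093*(243/149) = 95521599/149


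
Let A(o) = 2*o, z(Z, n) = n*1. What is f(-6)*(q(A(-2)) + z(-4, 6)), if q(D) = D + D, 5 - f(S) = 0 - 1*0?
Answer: -10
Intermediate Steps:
f(S) = 5 (f(S) = 5 - (0 - 1*0) = 5 - (0 + 0) = 5 - 1*0 = 5 + 0 = 5)
z(Z, n) = n
q(D) = 2*D
f(-6)*(q(A(-2)) + z(-4, 6)) = 5*(2*(2*(-2)) + 6) = 5*(2*(-4) + 6) = 5*(-8 + 6) = 5*(-2) = -10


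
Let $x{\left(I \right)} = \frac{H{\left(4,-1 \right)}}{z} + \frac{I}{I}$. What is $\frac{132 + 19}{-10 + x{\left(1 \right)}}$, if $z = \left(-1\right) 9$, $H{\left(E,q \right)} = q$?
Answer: $- \frac{1359}{80} \approx -16.987$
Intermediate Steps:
$z = -9$
$x{\left(I \right)} = \frac{10}{9}$ ($x{\left(I \right)} = - \frac{1}{-9} + \frac{I}{I} = \left(-1\right) \left(- \frac{1}{9}\right) + 1 = \frac{1}{9} + 1 = \frac{10}{9}$)
$\frac{132 + 19}{-10 + x{\left(1 \right)}} = \frac{132 + 19}{-10 + \frac{10}{9}} = \frac{151}{- \frac{80}{9}} = 151 \left(- \frac{9}{80}\right) = - \frac{1359}{80}$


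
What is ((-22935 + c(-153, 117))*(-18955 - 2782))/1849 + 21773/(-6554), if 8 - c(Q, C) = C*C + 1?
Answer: 5216574941589/12118346 ≈ 4.3047e+5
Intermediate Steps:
c(Q, C) = 7 - C**2 (c(Q, C) = 8 - (C*C + 1) = 8 - (C**2 + 1) = 8 - (1 + C**2) = 8 + (-1 - C**2) = 7 - C**2)
((-22935 + c(-153, 117))*(-18955 - 2782))/1849 + 21773/(-6554) = ((-22935 + (7 - 1*117**2))*(-18955 - 2782))/1849 + 21773/(-6554) = ((-22935 + (7 - 1*13689))*(-21737))*(1/1849) + 21773*(-1/6554) = ((-22935 + (7 - 13689))*(-21737))*(1/1849) - 21773/6554 = ((-22935 - 13682)*(-21737))*(1/1849) - 21773/6554 = -36617*(-21737)*(1/1849) - 21773/6554 = 795943729*(1/1849) - 21773/6554 = 795943729/1849 - 21773/6554 = 5216574941589/12118346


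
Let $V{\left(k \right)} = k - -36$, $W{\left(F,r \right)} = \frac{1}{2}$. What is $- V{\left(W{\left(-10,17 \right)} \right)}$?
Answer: $- \frac{73}{2} \approx -36.5$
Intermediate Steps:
$W{\left(F,r \right)} = \frac{1}{2}$
$V{\left(k \right)} = 36 + k$ ($V{\left(k \right)} = k + 36 = 36 + k$)
$- V{\left(W{\left(-10,17 \right)} \right)} = - (36 + \frac{1}{2}) = \left(-1\right) \frac{73}{2} = - \frac{73}{2}$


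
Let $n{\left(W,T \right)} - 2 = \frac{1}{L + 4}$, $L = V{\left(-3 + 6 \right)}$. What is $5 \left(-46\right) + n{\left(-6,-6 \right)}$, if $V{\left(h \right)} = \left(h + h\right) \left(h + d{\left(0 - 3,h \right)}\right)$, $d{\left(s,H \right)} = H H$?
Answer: $- \frac{17327}{76} \approx -227.99$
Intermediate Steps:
$d{\left(s,H \right)} = H^{2}$
$V{\left(h \right)} = 2 h \left(h + h^{2}\right)$ ($V{\left(h \right)} = \left(h + h\right) \left(h + h^{2}\right) = 2 h \left(h + h^{2}\right)$)
$L = 72$ ($L = 2 \left(-3 + 6\right)^{2} \left(1 + \left(-3 + 6\right)\right) = 2 \cdot 3^{2} \left(1 + 3\right) = 2 \cdot 9 \cdot 4 = 72$)
$n{\left(W,T \right)} = \frac{153}{76}$ ($n{\left(W,T \right)} = 2 + \frac{1}{72 + 4} = 2 + \frac{1}{76} = \frac{153}{76}$)
$5 \left(-46\right) + n{\left(-6,-6 \right)} = 5 \left(-46\right) + \frac{153}{76} = -230 + \frac{153}{76} = - \frac{17327}{76}$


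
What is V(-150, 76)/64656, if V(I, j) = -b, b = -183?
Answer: 61/21552 ≈ 0.0028304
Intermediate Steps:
V(I, j) = 183 (V(I, j) = -1*(-183) = 183)
V(-150, 76)/64656 = 183/64656 = 183*(1/64656) = 61/21552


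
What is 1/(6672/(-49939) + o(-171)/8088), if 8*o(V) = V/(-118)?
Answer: -127095953536/16977553605 ≈ -7.4861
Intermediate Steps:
o(V) = -V/944 (o(V) = (V/(-118))/8 = (V*(-1/118))/8 = (-V/118)/8 = -V/944)
1/(6672/(-49939) + o(-171)/8088) = 1/(6672/(-49939) - 1/944*(-171)/8088) = 1/(6672*(-1/49939) + (171/944)*(1/8088)) = 1/(-6672/49939 + 57/2545024) = 1/(-16977553605/127095953536) = -127095953536/16977553605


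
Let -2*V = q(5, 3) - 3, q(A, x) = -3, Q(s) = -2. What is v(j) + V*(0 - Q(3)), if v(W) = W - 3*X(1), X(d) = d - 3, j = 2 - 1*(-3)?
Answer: 17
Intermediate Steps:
j = 5 (j = 2 + 3 = 5)
X(d) = -3 + d
v(W) = 6 + W (v(W) = W - 3*(-3 + 1) = W - 3*(-2) = W + 6 = 6 + W)
V = 3 (V = -(-3 - 3)/2 = -½*(-6) = 3)
v(j) + V*(0 - Q(3)) = (6 + 5) + 3*(0 - 1*(-2)) = 11 + 3*(0 + 2) = 11 + 3*2 = 11 + 6 = 17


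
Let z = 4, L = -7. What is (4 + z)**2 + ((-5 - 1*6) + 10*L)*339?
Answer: -27395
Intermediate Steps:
(4 + z)**2 + ((-5 - 1*6) + 10*L)*339 = (4 + 4)**2 + ((-5 - 1*6) + 10*(-7))*339 = 8**2 + ((-5 - 6) - 70)*339 = 64 + (-11 - 70)*339 = 64 - 81*339 = 64 - 27459 = -27395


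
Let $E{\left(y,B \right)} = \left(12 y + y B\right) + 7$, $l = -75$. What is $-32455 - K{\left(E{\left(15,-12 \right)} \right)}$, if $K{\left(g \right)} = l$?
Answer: $-32380$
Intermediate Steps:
$E{\left(y,B \right)} = 7 + 12 y + B y$ ($E{\left(y,B \right)} = \left(12 y + B y\right) + 7 = 7 + 12 y + B y$)
$K{\left(g \right)} = -75$
$-32455 - K{\left(E{\left(15,-12 \right)} \right)} = -32455 - -75 = -32455 + 75 = -32380$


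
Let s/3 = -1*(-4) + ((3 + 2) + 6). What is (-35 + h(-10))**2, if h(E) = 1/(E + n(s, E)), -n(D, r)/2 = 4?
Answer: 398161/324 ≈ 1228.9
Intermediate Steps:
s = 45 (s = 3*(-1*(-4) + ((3 + 2) + 6)) = 3*(4 + (5 + 6)) = 3*(4 + 11) = 3*15 = 45)
n(D, r) = -8 (n(D, r) = -2*4 = -8)
h(E) = 1/(-8 + E) (h(E) = 1/(E - 8) = 1/(-8 + E))
(-35 + h(-10))**2 = (-35 + 1/(-8 - 10))**2 = (-35 + 1/(-18))**2 = (-35 - 1/18)**2 = (-631/18)**2 = 398161/324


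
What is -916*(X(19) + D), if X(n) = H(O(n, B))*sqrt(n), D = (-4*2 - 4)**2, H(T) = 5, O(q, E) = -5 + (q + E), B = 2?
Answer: -131904 - 4580*sqrt(19) ≈ -1.5187e+5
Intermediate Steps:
O(q, E) = -5 + E + q (O(q, E) = -5 + (E + q) = -5 + E + q)
D = 144 (D = (-8 - 4)**2 = (-12)**2 = 144)
X(n) = 5*sqrt(n)
-916*(X(19) + D) = -916*(5*sqrt(19) + 144) = -916*(144 + 5*sqrt(19)) = -131904 - 4580*sqrt(19)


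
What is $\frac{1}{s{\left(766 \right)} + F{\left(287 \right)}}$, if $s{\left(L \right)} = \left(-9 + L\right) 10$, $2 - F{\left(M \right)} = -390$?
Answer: $\frac{1}{7962} \approx 0.0001256$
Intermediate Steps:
$F{\left(M \right)} = 392$ ($F{\left(M \right)} = 2 - -390 = 2 + 390 = 392$)
$s{\left(L \right)} = -90 + 10 L$
$\frac{1}{s{\left(766 \right)} + F{\left(287 \right)}} = \frac{1}{\left(-90 + 10 \cdot 766\right) + 392} = \frac{1}{\left(-90 + 7660\right) + 392} = \frac{1}{7570 + 392} = \frac{1}{7962}$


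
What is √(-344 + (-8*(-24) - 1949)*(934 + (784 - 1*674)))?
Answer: 2*I*√458663 ≈ 1354.5*I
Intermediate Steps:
√(-344 + (-8*(-24) - 1949)*(934 + (784 - 1*674))) = √(-344 + (192 - 1949)*(934 + (784 - 674))) = √(-344 - 1757*(934 + 110)) = √(-344 - 1757*1044) = √(-344 - 1834308) = √(-1834652) = 2*I*√458663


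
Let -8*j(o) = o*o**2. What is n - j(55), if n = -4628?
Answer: 129351/8 ≈ 16169.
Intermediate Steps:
j(o) = -o**3/8 (j(o) = -o*o**2/8 = -o**3/8)
n - j(55) = -4628 - (-1)*55**3/8 = -4628 - (-1)*166375/8 = -4628 - 1*(-166375/8) = -4628 + 166375/8 = 129351/8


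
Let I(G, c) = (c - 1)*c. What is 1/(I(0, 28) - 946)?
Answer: -1/190 ≈ -0.0052632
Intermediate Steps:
I(G, c) = c*(-1 + c) (I(G, c) = (-1 + c)*c = c*(-1 + c))
1/(I(0, 28) - 946) = 1/(28*(-1 + 28) - 946) = 1/(28*27 - 946) = 1/(756 - 946) = 1/(-190) = -1/190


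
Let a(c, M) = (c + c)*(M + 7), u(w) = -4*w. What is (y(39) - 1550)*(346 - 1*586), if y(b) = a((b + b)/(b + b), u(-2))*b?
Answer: 91200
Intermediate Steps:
a(c, M) = 2*c*(7 + M) (a(c, M) = (2*c)*(7 + M) = 2*c*(7 + M))
y(b) = 30*b (y(b) = (2*((b + b)/(b + b))*(7 - 4*(-2)))*b = (2*((2*b)/((2*b)))*(7 + 8))*b = (2*((2*b)*(1/(2*b)))*15)*b = (2*1*15)*b = 30*b)
(y(39) - 1550)*(346 - 1*586) = (30*39 - 1550)*(346 - 1*586) = (1170 - 1550)*(346 - 586) = -380*(-240) = 91200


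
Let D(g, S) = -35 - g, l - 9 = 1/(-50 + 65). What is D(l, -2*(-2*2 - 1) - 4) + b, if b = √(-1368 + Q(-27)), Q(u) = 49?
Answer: -661/15 + I*√1319 ≈ -44.067 + 36.318*I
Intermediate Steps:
l = 136/15 (l = 9 + 1/(-50 + 65) = 9 + 1/15 = 136/15 ≈ 9.0667)
b = I*√1319 (b = √(-1368 + 49) = √(-1319) = I*√1319 ≈ 36.318*I)
D(l, -2*(-2*2 - 1) - 4) + b = (-35 - 1*136/15) + I*√1319 = (-35 - 136/15) + I*√1319 = -661/15 + I*√1319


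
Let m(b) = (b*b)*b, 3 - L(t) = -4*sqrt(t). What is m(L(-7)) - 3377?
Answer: -4358 - 340*I*sqrt(7) ≈ -4358.0 - 899.56*I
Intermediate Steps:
L(t) = 3 + 4*sqrt(t) (L(t) = 3 - (-4)*sqrt(t) = 3 + 4*sqrt(t))
m(b) = b**3 (m(b) = b**2*b = b**3)
m(L(-7)) - 3377 = (3 + 4*sqrt(-7))**3 - 3377 = (3 + 4*(I*sqrt(7)))**3 - 3377 = (3 + 4*I*sqrt(7))**3 - 3377 = -3377 + (3 + 4*I*sqrt(7))**3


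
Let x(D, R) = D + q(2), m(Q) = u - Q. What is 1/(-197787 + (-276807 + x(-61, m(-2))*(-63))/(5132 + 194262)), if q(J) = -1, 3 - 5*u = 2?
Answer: -199394/39437813979 ≈ -5.0559e-6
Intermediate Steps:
u = ⅕ (u = ⅗ - ⅕*2 = ⅗ - ⅖ = ⅕ ≈ 0.20000)
m(Q) = ⅕ - Q
x(D, R) = -1 + D (x(D, R) = D - 1 = -1 + D)
1/(-197787 + (-276807 + x(-61, m(-2))*(-63))/(5132 + 194262)) = 1/(-197787 + (-276807 + (-1 - 61)*(-63))/(5132 + 194262)) = 1/(-197787 + (-276807 - 62*(-63))/199394) = 1/(-197787 + (-276807 + 3906)*(1/199394)) = 1/(-197787 - 272901*1/199394) = 1/(-197787 - 272901/199394) = 1/(-39437813979/199394) = -199394/39437813979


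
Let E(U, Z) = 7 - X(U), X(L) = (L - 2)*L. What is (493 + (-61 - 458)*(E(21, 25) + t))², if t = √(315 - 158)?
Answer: 41634221158 - 211690758*√157 ≈ 3.8982e+10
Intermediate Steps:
X(L) = L*(-2 + L) (X(L) = (-2 + L)*L = L*(-2 + L))
t = √157 ≈ 12.530
E(U, Z) = 7 - U*(-2 + U)
(493 + (-61 - 458)*(E(21, 25) + t))² = (493 + (-61 - 458)*((7 - 1*21*(-2 + 21)) + √157))² = (493 - 519*((7 - 1*21*19) + √157))² = (493 - 519*((7 - 399) + √157))² = (493 - 519*(-392 + √157))² = (493 + (203448 - 519*√157))² = (203941 - 519*√157)²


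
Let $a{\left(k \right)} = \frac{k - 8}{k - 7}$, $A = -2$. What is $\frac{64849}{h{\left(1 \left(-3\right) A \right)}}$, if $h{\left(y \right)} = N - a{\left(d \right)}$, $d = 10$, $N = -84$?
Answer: $- \frac{194547}{254} \approx -765.93$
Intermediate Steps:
$a{\left(k \right)} = \frac{-8 + k}{-7 + k}$
$h{\left(y \right)} = - \frac{254}{3}$ ($h{\left(y \right)} = -84 - \frac{-8 + 10}{-7 + 10} = -84 - \frac{1}{3} \cdot 2 = -84 - \frac{2}{3} = - \frac{254}{3}$)
$\frac{64849}{h{\left(1 \left(-3\right) A \right)}} = \frac{64849}{- \frac{254}{3}} = 64849 \left(- \frac{3}{254}\right) = - \frac{194547}{254}$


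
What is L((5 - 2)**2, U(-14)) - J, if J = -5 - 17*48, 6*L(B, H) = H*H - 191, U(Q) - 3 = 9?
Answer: 4879/6 ≈ 813.17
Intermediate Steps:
U(Q) = 12 (U(Q) = 3 + 9 = 12)
L(B, H) = -191/6 + H**2/6 (L(B, H) = (H*H - 191)/6 = (H**2 - 191)/6 = (-191 + H**2)/6 = -191/6 + H**2/6)
J = -821 (J = -5 - 816 = -821)
L((5 - 2)**2, U(-14)) - J = (-191/6 + (1/6)*12**2) - 1*(-821) = (-191/6 + (1/6)*144) + 821 = (-191/6 + 24) + 821 = -47/6 + 821 = 4879/6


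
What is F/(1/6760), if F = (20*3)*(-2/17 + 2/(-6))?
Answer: -3109600/17 ≈ -1.8292e+5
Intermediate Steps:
F = -460/17 (F = 60*(-2*1/17 + 2*(-1/6)) = 60*(-2/17 - 1/3) = 60*(-23/51) = -460/17 ≈ -27.059)
F/(1/6760) = -460/(17*(1/6760)) = -460/(17*1/6760) = -460/17*6760 = -3109600/17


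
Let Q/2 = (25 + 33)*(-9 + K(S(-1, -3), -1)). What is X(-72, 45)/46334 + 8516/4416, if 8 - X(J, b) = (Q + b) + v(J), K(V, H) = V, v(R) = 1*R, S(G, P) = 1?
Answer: 49854119/25576368 ≈ 1.9492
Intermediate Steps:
v(R) = R
Q = -928 (Q = 2*((25 + 33)*(-9 + 1)) = 2*(58*(-8)) = 2*(-464) = -928)
X(J, b) = 936 - J - b (X(J, b) = 8 - ((-928 + b) + J) = 8 - (-928 + J + b) = 8 + (928 - J - b) = 936 - J - b)
X(-72, 45)/46334 + 8516/4416 = (936 - 1*(-72) - 1*45)/46334 + 8516/4416 = (936 + 72 - 45)*(1/46334) + 8516*(1/4416) = 963*(1/46334) + 2129/1104 = 963/46334 + 2129/1104 = 49854119/25576368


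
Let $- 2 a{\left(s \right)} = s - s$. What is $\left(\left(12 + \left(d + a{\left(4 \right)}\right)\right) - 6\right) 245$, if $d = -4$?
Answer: $490$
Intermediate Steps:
$a{\left(s \right)} = 0$ ($a{\left(s \right)} = - \frac{s - s}{2} = \left(- \frac{1}{2}\right) 0 = 0$)
$\left(\left(12 + \left(d + a{\left(4 \right)}\right)\right) - 6\right) 245 = \left(\left(12 + \left(-4 + 0\right)\right) - 6\right) 245 = \left(\left(12 - 4\right) - 6\right) 245 = \left(8 - 6\right) 245 = 2 \cdot 245 = 490$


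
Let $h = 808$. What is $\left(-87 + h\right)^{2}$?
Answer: $519841$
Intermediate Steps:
$\left(-87 + h\right)^{2} = \left(-87 + 808\right)^{2} = 721^{2} = 519841$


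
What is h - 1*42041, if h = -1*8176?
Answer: -50217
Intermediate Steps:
h = -8176
h - 1*42041 = -8176 - 1*42041 = -8176 - 42041 = -50217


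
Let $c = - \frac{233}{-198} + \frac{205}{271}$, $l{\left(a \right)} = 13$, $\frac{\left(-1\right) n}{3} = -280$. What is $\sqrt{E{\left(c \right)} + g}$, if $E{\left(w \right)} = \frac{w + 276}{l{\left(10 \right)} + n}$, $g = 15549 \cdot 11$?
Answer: $\frac{\sqrt{39812595479666798822}}{15256758} \approx 413.57$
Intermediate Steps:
$n = 840$ ($n = \left(-3\right) \left(-280\right) = 840$)
$c = \frac{103733}{53658}$ ($c = \left(-233\right) \left(- \frac{1}{198}\right) + 205 \cdot \frac{1}{271} = \frac{233}{198} + \frac{205}{271} = \frac{103733}{53658} \approx 1.9332$)
$g = 171039$
$E{\left(w \right)} = \frac{276}{853} + \frac{w}{853}$ ($E{\left(w \right)} = \frac{w + 276}{13 + 840} = \frac{276 + w}{853} = \left(276 + w\right) \frac{1}{853} = \frac{276}{853} + \frac{w}{853}$)
$\sqrt{E{\left(c \right)} + g} = \sqrt{\left(\frac{276}{853} + \frac{1}{853} \cdot \frac{103733}{53658}\right) + 171039} = \sqrt{\left(\frac{276}{853} + \frac{103733}{45770274}\right) + 171039} = \sqrt{\frac{14913341}{45770274} + 171039} = \sqrt{\frac{7828516808027}{45770274}} = \frac{\sqrt{39812595479666798822}}{15256758}$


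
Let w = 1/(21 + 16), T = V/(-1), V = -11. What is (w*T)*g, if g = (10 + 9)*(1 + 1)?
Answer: 418/37 ≈ 11.297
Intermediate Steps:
T = 11 (T = -11/(-1) = -11*(-1) = 11)
w = 1/37 ≈ 0.027027
g = 38 (g = 19*2 = 38)
(w*T)*g = ((1/37)*11)*38 = (11/37)*38 = 418/37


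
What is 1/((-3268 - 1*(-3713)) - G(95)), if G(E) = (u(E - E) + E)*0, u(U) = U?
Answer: 1/445 ≈ 0.0022472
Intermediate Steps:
G(E) = 0 (G(E) = ((E - E) + E)*0 = (0 + E)*0 = E*0 = 0)
1/((-3268 - 1*(-3713)) - G(95)) = 1/((-3268 - 1*(-3713)) - 1*0) = 1/((-3268 + 3713) + 0) = 1/(445 + 0) = 1/445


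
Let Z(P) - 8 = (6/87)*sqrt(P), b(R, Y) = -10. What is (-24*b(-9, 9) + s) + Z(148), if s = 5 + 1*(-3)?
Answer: 250 + 4*sqrt(37)/29 ≈ 250.84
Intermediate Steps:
s = 2 (s = 5 - 3 = 2)
Z(P) = 8 + 2*sqrt(P)/29 (Z(P) = 8 + (6/87)*sqrt(P) = 8 + (6*(1/87))*sqrt(P) = 8 + 2*sqrt(P)/29)
(-24*b(-9, 9) + s) + Z(148) = (-24*(-10) + 2) + (8 + 2*sqrt(148)/29) = (240 + 2) + (8 + 2*(2*sqrt(37))/29) = 242 + (8 + 4*sqrt(37)/29) = 250 + 4*sqrt(37)/29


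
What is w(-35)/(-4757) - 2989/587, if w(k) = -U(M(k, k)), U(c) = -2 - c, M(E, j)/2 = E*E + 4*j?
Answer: -15493637/2792359 ≈ -5.5486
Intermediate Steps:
M(E, j) = 2*E**2 + 8*j (M(E, j) = 2*(E*E + 4*j) = 2*(E**2 + 4*j) = 2*E**2 + 8*j)
w(k) = 2 + 2*k**2 + 8*k (w(k) = -(-2 - (2*k**2 + 8*k)) = -(-2 + (-8*k - 2*k**2)) = -(-2 - 8*k - 2*k**2) = 2 + 2*k**2 + 8*k)
w(-35)/(-4757) - 2989/587 = (2 + 2*(-35)**2 + 8*(-35))/(-4757) - 2989/587 = (2 + 2*1225 - 280)*(-1/4757) - 2989*1/587 = (2 + 2450 - 280)*(-1/4757) - 2989/587 = 2172*(-1/4757) - 2989/587 = -2172/4757 - 2989/587 = -15493637/2792359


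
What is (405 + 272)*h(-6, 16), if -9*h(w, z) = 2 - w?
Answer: -5416/9 ≈ -601.78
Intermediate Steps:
h(w, z) = -2/9 + w/9 (h(w, z) = -(2 - w)/9 = -2/9 + w/9)
(405 + 272)*h(-6, 16) = (405 + 272)*(-2/9 + (⅑)*(-6)) = 677*(-2/9 - ⅔) = 677*(-8/9) = -5416/9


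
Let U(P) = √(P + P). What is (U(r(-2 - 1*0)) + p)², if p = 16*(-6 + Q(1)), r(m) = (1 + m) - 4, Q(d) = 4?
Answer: (32 - I*√10)² ≈ 1014.0 - 202.39*I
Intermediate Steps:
r(m) = -3 + m
U(P) = √2*√P (U(P) = √(2*P) = √2*√P)
p = -32 (p = 16*(-6 + 4) = 16*(-2) = -32)
(U(r(-2 - 1*0)) + p)² = (√2*√(-3 + (-2 - 1*0)) - 32)² = (√2*√(-3 + (-2 + 0)) - 32)² = (√2*√(-3 - 2) - 32)² = (√2*√(-5) - 32)² = (√2*(I*√5) - 32)² = (I*√10 - 32)² = (-32 + I*√10)²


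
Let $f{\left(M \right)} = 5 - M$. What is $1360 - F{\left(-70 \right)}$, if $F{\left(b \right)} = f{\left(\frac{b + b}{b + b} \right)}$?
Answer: $1356$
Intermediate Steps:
$F{\left(b \right)} = 4$ ($F{\left(b \right)} = 5 - \frac{b + b}{b + b} = 5 - \frac{2 b}{2 b} = 5 - 2 b \frac{1}{2 b} = 5 - 1 = 4$)
$1360 - F{\left(-70 \right)} = 1360 - 4 = 1356$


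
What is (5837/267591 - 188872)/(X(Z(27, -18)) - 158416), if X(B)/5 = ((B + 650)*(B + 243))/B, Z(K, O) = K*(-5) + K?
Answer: 101080883030/86594320737 ≈ 1.1673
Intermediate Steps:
Z(K, O) = -4*K (Z(K, O) = -5*K + K = -4*K)
X(B) = 5*(243 + B)*(650 + B)/B (X(B) = 5*(((B + 650)*(B + 243))/B) = 5*(((650 + B)*(243 + B))/B) = 5*(((243 + B)*(650 + B))/B) = 5*((243 + B)*(650 + B)/B) = 5*(243 + B)*(650 + B)/B)
(5837/267591 - 188872)/(X(Z(27, -18)) - 158416) = (5837/267591 - 188872)/((4465 + 5*(-4*27) + 789750/((-4*27))) - 158416) = (5837*(1/267591) - 188872)/((4465 + 5*(-108) + 789750/(-108)) - 158416) = (5837/267591 - 188872)/((4465 - 540 + 789750*(-1/108)) - 158416) = -50540441515/(267591*((4465 - 540 - 14625/2) - 158416)) = -50540441515/(267591*(-6775/2 - 158416)) = -50540441515/(267591*(-323607/2)) = -50540441515/267591*(-2/323607) = 101080883030/86594320737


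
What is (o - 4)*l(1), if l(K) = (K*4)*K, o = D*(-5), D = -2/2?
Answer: 4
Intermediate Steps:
D = -1 (D = -2*½ = -1)
o = 5 (o = -1*(-5) = 5)
l(K) = 4*K² (l(K) = (4*K)*K = 4*K²)
(o - 4)*l(1) = (5 - 4)*(4*1²) = 1*(4*1) = 1*4 = 4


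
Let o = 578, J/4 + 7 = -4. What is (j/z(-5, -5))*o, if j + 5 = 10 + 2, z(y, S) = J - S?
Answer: -4046/39 ≈ -103.74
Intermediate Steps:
J = -44 (J = -28 + 4*(-4) = -28 - 16 = -44)
z(y, S) = -44 - S
j = 7 (j = -5 + (10 + 2) = -5 + 12 = 7)
(j/z(-5, -5))*o = (7/(-44 - 1*(-5)))*578 = (7/(-44 + 5))*578 = (7/(-39))*578 = (7*(-1/39))*578 = -7/39*578 = -4046/39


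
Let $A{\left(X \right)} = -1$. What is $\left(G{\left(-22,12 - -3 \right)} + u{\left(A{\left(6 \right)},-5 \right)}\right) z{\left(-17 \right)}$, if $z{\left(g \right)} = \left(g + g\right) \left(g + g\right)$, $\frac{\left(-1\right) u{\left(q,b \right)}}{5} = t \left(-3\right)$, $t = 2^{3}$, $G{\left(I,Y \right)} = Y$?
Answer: $156060$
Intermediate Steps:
$t = 8$
$u{\left(q,b \right)} = 120$ ($u{\left(q,b \right)} = - 5 \cdot 8 \left(-3\right) = \left(-5\right) \left(-24\right) = 120$)
$z{\left(g \right)} = 4 g^{2}$ ($z{\left(g \right)} = 2 g 2 g = 4 g^{2}$)
$\left(G{\left(-22,12 - -3 \right)} + u{\left(A{\left(6 \right)},-5 \right)}\right) z{\left(-17 \right)} = \left(\left(12 - -3\right) + 120\right) 4 \left(-17\right)^{2} = \left(\left(12 + 3\right) + 120\right) 4 \cdot 289 = \left(15 + 120\right) 1156 = 135 \cdot 1156 = 156060$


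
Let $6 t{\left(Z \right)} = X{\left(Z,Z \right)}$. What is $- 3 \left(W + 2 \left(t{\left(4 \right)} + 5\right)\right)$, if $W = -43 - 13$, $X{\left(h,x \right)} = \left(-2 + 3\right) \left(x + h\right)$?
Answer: $130$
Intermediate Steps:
$X{\left(h,x \right)} = h + x$ ($X{\left(h,x \right)} = 1 \left(h + x\right) = h + x$)
$W = -56$
$t{\left(Z \right)} = \frac{Z}{3}$ ($t{\left(Z \right)} = \frac{Z + Z}{6} = \frac{2 Z}{6} = \frac{Z}{3}$)
$- 3 \left(W + 2 \left(t{\left(4 \right)} + 5\right)\right) = - 3 \left(-56 + 2 \left(\frac{1}{3} \cdot 4 + 5\right)\right) = - 3 \left(-56 + 2 \left(\frac{4}{3} + 5\right)\right) = - 3 \left(-56 + 2 \cdot \frac{19}{3}\right) = - 3 \left(-56 + \frac{38}{3}\right) = \left(-3\right) \left(- \frac{130}{3}\right) = 130$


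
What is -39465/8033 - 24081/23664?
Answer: -12957959/2184976 ≈ -5.9305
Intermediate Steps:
-39465/8033 - 24081/23664 = -39465*1/8033 - 24081*1/23664 = -39465/8033 - 8027/7888 = -12957959/2184976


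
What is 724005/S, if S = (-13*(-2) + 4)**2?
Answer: 16089/20 ≈ 804.45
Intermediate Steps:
S = 900 (S = (26 + 4)**2 = 30**2 = 900)
724005/S = 724005/900 = 724005*(1/900) = 16089/20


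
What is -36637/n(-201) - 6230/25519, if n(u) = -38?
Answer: 934702863/969722 ≈ 963.89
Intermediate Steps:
-36637/n(-201) - 6230/25519 = -36637/(-38) - 6230/25519 = -36637*(-1/38) - 6230*1/25519 = 36637/38 - 6230/25519 = 934702863/969722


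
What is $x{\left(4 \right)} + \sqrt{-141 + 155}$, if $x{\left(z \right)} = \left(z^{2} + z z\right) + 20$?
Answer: $52 + \sqrt{14} \approx 55.742$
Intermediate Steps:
$x{\left(z \right)} = 20 + 2 z^{2}$ ($x{\left(z \right)} = \left(z^{2} + z^{2}\right) + 20 = 2 z^{2} + 20 = 20 + 2 z^{2}$)
$x{\left(4 \right)} + \sqrt{-141 + 155} = \left(20 + 2 \cdot 4^{2}\right) + \sqrt{-141 + 155} = \left(20 + 2 \cdot 16\right) + \sqrt{14} = \left(20 + 32\right) + \sqrt{14} = 52 + \sqrt{14}$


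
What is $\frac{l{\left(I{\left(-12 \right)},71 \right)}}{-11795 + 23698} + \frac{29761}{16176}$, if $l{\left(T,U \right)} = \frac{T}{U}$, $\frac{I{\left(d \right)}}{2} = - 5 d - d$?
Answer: $\frac{25153737337}{13670547888} \approx 1.84$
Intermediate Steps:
$I{\left(d \right)} = - 12 d$ ($I{\left(d \right)} = 2 \left(- 5 d - d\right) = 2 \left(- 6 d\right) = - 12 d$)
$\frac{l{\left(I{\left(-12 \right)},71 \right)}}{-11795 + 23698} + \frac{29761}{16176} = \frac{\left(-12\right) \left(-12\right) \frac{1}{71}}{-11795 + 23698} + \frac{29761}{16176} = \frac{144 \cdot \frac{1}{71}}{11903} + 29761 \cdot \frac{1}{16176} = \frac{144}{71} \cdot \frac{1}{11903} + \frac{29761}{16176} = \frac{144}{845113} + \frac{29761}{16176} = \frac{25153737337}{13670547888}$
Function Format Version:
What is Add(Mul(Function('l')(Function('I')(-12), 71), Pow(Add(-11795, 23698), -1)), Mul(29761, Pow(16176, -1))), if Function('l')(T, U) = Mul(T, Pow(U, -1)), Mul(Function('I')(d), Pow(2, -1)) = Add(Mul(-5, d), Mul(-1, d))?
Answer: Rational(25153737337, 13670547888) ≈ 1.8400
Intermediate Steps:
Function('I')(d) = Mul(-12, d) (Function('I')(d) = Mul(2, Add(Mul(-5, d), Mul(-1, d))) = Mul(2, Mul(-6, d)) = Mul(-12, d))
Add(Mul(Function('l')(Function('I')(-12), 71), Pow(Add(-11795, 23698), -1)), Mul(29761, Pow(16176, -1))) = Add(Mul(Mul(Mul(-12, -12), Pow(71, -1)), Pow(Add(-11795, 23698), -1)), Mul(29761, Pow(16176, -1))) = Add(Mul(Mul(144, Rational(1, 71)), Pow(11903, -1)), Mul(29761, Rational(1, 16176))) = Add(Mul(Rational(144, 71), Rational(1, 11903)), Rational(29761, 16176)) = Add(Rational(144, 845113), Rational(29761, 16176)) = Rational(25153737337, 13670547888)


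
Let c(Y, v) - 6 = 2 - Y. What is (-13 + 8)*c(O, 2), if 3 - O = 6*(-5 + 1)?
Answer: 95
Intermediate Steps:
O = 27 (O = 3 - 6*(-5 + 1) = 3 - 6*(-4) = 3 - 1*(-24) = 3 + 24 = 27)
c(Y, v) = 8 - Y (c(Y, v) = 6 + (2 - Y) = 8 - Y)
(-13 + 8)*c(O, 2) = (-13 + 8)*(8 - 1*27) = -5*(8 - 27) = -5*(-19) = 95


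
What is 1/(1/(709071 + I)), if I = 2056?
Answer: 711127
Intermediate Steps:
1/(1/(709071 + I)) = 1/(1/(709071 + 2056)) = 1/(1/711127) = 711127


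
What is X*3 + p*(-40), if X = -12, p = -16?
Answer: 604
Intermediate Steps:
X*3 + p*(-40) = -12*3 - 16*(-40) = -36 + 640 = 604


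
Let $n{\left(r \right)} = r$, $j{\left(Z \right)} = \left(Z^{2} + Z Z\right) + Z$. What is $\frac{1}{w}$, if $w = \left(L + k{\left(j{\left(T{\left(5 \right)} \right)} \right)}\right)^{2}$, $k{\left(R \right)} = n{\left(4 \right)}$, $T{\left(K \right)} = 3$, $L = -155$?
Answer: $\frac{1}{22801} \approx 4.3858 \cdot 10^{-5}$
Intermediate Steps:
$j{\left(Z \right)} = Z + 2 Z^{2}$ ($j{\left(Z \right)} = \left(Z^{2} + Z^{2}\right) + Z = 2 Z^{2} + Z = Z + 2 Z^{2}$)
$k{\left(R \right)} = 4$
$w = 22801$ ($w = \left(-155 + 4\right)^{2} = \left(-151\right)^{2} = 22801$)
$\frac{1}{w} = \frac{1}{22801}$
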